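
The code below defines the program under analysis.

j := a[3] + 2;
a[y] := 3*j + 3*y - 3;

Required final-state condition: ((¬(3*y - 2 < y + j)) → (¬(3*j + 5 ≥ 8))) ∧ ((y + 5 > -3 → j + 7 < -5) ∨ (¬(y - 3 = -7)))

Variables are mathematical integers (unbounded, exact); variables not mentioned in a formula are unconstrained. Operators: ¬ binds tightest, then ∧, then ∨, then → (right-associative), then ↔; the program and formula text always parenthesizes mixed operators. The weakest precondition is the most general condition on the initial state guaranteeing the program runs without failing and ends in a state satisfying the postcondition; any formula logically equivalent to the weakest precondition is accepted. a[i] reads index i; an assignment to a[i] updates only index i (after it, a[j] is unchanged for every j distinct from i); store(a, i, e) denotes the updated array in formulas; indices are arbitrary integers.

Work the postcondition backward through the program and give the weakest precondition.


Working backward. After the program, the postcondition ((¬(3*y - 2 < y + j)) → (¬(3*j + 5 ≥ 8))) ∧ ((y + 5 > -3 → j + 7 < -5) ∨ (¬(y - 3 = -7))) must hold; in canonical form it is ((¬(2*y < j + 2)) → (¬(3*j ≥ 3))) ∧ ((y > -8 → j < -12) ∨ (¬(y = -4))).
Before a[y] := 3*j + 3*y - 3: ((¬(2*y < j + 2)) → (¬(3*j ≥ 3))) ∧ ((y > -8 → j < -12) ∨ (¬(y = -4)))
Before j := a[3] + 2: ((¬(2*y < a[3] + 4)) → (¬(3*a[3] ≥ -3))) ∧ ((y > -8 → a[3] < -14) ∨ (¬(y = -4)))
Answer: WP = ((¬(2*y < a[3] + 4)) → (¬(3*a[3] ≥ -3))) ∧ ((y > -8 → a[3] < -14) ∨ (¬(y = -4)))


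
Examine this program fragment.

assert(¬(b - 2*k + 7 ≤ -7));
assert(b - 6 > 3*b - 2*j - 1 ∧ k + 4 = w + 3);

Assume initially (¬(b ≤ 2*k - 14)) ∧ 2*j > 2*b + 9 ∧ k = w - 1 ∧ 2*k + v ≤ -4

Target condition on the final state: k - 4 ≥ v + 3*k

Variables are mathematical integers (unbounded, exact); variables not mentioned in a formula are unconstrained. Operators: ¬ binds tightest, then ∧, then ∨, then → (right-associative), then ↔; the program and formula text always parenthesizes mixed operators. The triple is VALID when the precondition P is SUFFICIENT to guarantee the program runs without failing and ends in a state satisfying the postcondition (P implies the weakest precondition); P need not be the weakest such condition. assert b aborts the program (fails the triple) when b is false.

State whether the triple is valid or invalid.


Working backward. After the program, the postcondition k - 4 ≥ v + 3*k must hold; in canonical form it is 2*k + v ≤ -4.
Before assert b - 6 > 3*b - 2*j - 1 ∧ k + 4 = w + 3: 2*j > 2*b + 5 ∧ k = w - 1 ∧ 2*k + v ≤ -4
Before assert ¬(b - 2*k + 7 ≤ -7): (¬(b ≤ 2*k - 14)) ∧ 2*j > 2*b + 5 ∧ k = w - 1 ∧ 2*k + v ≤ -4
The weakest precondition is (¬(b ≤ 2*k - 14)) ∧ 2*j > 2*b + 5 ∧ k = w - 1 ∧ 2*k + v ≤ -4.
Check whether (¬(b ≤ 2*k - 14)) ∧ 2*j > 2*b + 9 ∧ k = w - 1 ∧ 2*k + v ≤ -4 implies it.
Every state satisfying the precondition satisfies the weakest precondition: the implication holds.
Answer: valid


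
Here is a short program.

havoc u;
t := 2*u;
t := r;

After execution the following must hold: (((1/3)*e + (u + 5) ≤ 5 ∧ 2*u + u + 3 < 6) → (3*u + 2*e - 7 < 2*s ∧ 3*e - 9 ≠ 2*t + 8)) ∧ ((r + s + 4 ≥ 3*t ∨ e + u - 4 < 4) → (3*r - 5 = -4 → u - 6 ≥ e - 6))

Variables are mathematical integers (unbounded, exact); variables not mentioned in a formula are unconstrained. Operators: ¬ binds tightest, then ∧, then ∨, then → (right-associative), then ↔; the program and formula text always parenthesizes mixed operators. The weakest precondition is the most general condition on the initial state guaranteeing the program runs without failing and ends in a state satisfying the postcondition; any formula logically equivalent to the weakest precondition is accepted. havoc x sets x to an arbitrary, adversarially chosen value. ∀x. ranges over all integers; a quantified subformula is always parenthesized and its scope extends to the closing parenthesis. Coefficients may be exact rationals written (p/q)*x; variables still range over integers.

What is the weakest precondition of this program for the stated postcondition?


Working backward. After the program, the postcondition (((1/3)*e + (u + 5) ≤ 5 ∧ 2*u + u + 3 < 6) → (3*u + 2*e - 7 < 2*s ∧ 3*e - 9 ≠ 2*t + 8)) ∧ ((r + s + 4 ≥ 3*t ∨ e + u - 4 < 4) → (3*r - 5 = -4 → u - 6 ≥ e - 6)) must hold; in canonical form it is (((1/3)*e + u ≤ 0 ∧ 3*u < 3) → (2*e + 3*u < 2*s + 7 ∧ 3*e ≠ 2*t + 17)) ∧ ((r + s ≥ 3*t - 4 ∨ e + u < 8) → (3*r = 1 → u ≥ e)).
Before t := r: (((1/3)*e + u ≤ 0 ∧ 3*u < 3) → (2*e + 3*u < 2*s + 7 ∧ 3*e ≠ 2*r + 17)) ∧ ((s ≥ 2*r - 4 ∨ e + u < 8) → (3*r = 1 → u ≥ e))
Before t := 2*u: (((1/3)*e + u ≤ 0 ∧ 3*u < 3) → (2*e + 3*u < 2*s + 7 ∧ 3*e ≠ 2*r + 17)) ∧ ((s ≥ 2*r - 4 ∨ e + u < 8) → (3*r = 1 → u ≥ e))
Before havoc u: ∀u_1. ((((1/3)*e + u_1 ≤ 0 ∧ 3*u_1 < 3) → (2*e + 3*u_1 < 2*s + 7 ∧ 3*e ≠ 2*r + 17)) ∧ ((s ≥ 2*r - 4 ∨ e + u_1 < 8) → (3*r = 1 → u_1 ≥ e)))
Answer: WP = ∀u_1. ((((1/3)*e + u_1 ≤ 0 ∧ 3*u_1 < 3) → (2*e + 3*u_1 < 2*s + 7 ∧ 3*e ≠ 2*r + 17)) ∧ ((s ≥ 2*r - 4 ∨ e + u_1 < 8) → (3*r = 1 → u_1 ≥ e)))


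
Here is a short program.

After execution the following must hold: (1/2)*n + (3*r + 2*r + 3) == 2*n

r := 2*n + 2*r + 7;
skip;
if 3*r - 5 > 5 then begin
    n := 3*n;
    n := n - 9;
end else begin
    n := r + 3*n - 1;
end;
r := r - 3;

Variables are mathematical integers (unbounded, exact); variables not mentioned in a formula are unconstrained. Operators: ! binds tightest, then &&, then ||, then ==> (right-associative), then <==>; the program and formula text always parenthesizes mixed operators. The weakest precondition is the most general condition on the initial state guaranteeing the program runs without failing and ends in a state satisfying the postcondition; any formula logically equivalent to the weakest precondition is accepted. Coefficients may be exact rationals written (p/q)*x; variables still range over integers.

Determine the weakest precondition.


Working backward. After the program, the postcondition (1/2)*n + (3*r + 2*r + 3) == 2*n must hold; in canonical form it is 5*r == (3/2)*n - 3.
Before r := r - 3: 5*r == (3/2)*n + 12
Then branch requires 5*r == (9/2)*n - 3/2; else branch requires (7/2)*r == (9/2)*n + 21/2.
Before the if: (3*r > 10 ==> 5*r == (9/2)*n - 3/2) && ((!(3*r > 10)) ==> (7/2)*r == (9/2)*n + 21/2)
Before skip: (3*r > 10 ==> 5*r == (9/2)*n - 3/2) && ((!(3*r > 10)) ==> (7/2)*r == (9/2)*n + 21/2)
Before r := 2*n + 2*r + 7: (6*n + 6*r > -11 ==> (11/2)*n + 10*r == -73/2) && ((!(6*n + 6*r > -11)) ==> (5/2)*n + 7*r == -14)
Answer: WP = (6*n + 6*r > -11 ==> (11/2)*n + 10*r == -73/2) && ((!(6*n + 6*r > -11)) ==> (5/2)*n + 7*r == -14)


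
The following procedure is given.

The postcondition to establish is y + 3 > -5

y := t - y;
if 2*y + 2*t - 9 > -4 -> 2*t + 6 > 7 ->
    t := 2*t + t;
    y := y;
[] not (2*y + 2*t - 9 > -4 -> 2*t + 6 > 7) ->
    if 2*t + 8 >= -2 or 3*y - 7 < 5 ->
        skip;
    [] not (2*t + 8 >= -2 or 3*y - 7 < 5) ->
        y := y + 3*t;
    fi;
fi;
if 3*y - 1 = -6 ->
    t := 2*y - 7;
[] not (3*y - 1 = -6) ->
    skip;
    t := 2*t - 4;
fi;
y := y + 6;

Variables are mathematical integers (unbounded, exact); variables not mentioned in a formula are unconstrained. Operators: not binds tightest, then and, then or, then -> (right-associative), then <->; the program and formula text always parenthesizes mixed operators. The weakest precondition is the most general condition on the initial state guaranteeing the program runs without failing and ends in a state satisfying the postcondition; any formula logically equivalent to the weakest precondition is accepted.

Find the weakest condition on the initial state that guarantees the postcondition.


Working backward. After the program, the postcondition y + 3 > -5 must hold; in canonical form it is y > -8.
Before y := y + 6: y > -14
Then branch requires y > -14; else branch requires y > -14.
Before the if: (3*y = -5 -> y > -14) and ((not (3*y = -5)) -> y > -14)
Then branch requires (3*y = -5 -> y > -14) and ((not (3*y = -5)) -> y > -14); else branch requires ((2*t >= -10 or 3*y < 12) -> ((3*y = -5 -> y > -14) and ((not (3*y = -5)) -> y > -14))) and ((not (2*t >= -10 or 3*y < 12)) -> ((9*t + 3*y = -5 -> 3*t + y > -14) and ((not (9*t + 3*y = -5)) -> 3*t + y > -14))).
Before the if: ((2*t + 2*y > 5 -> 2*t > 1) -> ((3*y = -5 -> y > -14) and ((not (3*y = -5)) -> y > -14))) and ((not (2*t + 2*y > 5 -> 2*t > 1)) -> (((2*t >= -10 or 3*y < 12) -> ((3*y = -5 -> y > -14) and ((not (3*y = -5)) -> y > -14))) and ((not (2*t >= -10 or 3*y < 12)) -> ((9*t + 3*y = -5 -> 3*t + y > -14) and ((not (9*t + 3*y = -5)) -> 3*t + y > -14)))))
Before y := t - y: ((4*t > 2*y + 5 -> 2*t > 1) -> ((3*t = 3*y - 5 -> t > y - 14) and ((not (3*t = 3*y - 5)) -> t > y - 14))) and ((not (4*t > 2*y + 5 -> 2*t > 1)) -> (((2*t >= -10 or 3*t < 3*y + 12) -> ((3*t = 3*y - 5 -> t > y - 14) and ((not (3*t = 3*y - 5)) -> t > y - 14))) and ((not (2*t >= -10 or 3*t < 3*y + 12)) -> ((12*t = 3*y - 5 -> 4*t > y - 14) and ((not (12*t = 3*y - 5)) -> 4*t > y - 14)))))
Answer: WP = ((4*t > 2*y + 5 -> 2*t > 1) -> ((3*t = 3*y - 5 -> t > y - 14) and ((not (3*t = 3*y - 5)) -> t > y - 14))) and ((not (4*t > 2*y + 5 -> 2*t > 1)) -> (((2*t >= -10 or 3*t < 3*y + 12) -> ((3*t = 3*y - 5 -> t > y - 14) and ((not (3*t = 3*y - 5)) -> t > y - 14))) and ((not (2*t >= -10 or 3*t < 3*y + 12)) -> ((12*t = 3*y - 5 -> 4*t > y - 14) and ((not (12*t = 3*y - 5)) -> 4*t > y - 14)))))


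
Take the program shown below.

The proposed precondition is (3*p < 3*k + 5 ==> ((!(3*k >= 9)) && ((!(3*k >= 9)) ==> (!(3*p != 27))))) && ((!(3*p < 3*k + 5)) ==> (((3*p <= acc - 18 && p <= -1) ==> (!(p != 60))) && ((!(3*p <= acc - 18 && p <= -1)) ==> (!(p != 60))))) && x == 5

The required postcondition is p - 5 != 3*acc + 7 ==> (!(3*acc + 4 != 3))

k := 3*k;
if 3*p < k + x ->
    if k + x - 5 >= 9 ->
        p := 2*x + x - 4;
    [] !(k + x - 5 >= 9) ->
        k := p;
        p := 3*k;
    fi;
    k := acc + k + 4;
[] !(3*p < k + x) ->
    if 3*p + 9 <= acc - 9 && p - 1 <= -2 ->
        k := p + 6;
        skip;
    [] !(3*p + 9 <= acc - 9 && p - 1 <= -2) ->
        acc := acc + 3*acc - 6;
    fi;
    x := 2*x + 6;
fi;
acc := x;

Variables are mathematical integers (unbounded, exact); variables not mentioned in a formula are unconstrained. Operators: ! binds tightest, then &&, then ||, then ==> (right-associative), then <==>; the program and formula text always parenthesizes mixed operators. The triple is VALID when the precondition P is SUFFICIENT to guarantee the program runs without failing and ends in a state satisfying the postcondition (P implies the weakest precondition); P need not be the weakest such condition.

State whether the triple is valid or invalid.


Working backward. After the program, the postcondition p - 5 != 3*acc + 7 ==> (!(3*acc + 4 != 3)) must hold; in canonical form it is p != 3*acc + 12 ==> (!(3*acc != -1)).
Before acc := x: p != 3*x + 12 ==> (!(3*x != -1))
Then branch requires (k + x >= 14 ==> (!(3*x != -1))) && ((!(k + x >= 14)) ==> (3*p != 3*x + 12 ==> (!(3*x != -1)))); else branch requires ((3*p <= acc - 18 && p <= -1) ==> (p != 6*x + 30 ==> (!(6*x != -19)))) && ((!(3*p <= acc - 18 && p <= -1)) ==> (p != 6*x + 30 ==> (!(6*x != -19)))).
Before the if: (3*p < k + x ==> ((k + x >= 14 ==> (!(3*x != -1))) && ((!(k + x >= 14)) ==> (3*p != 3*x + 12 ==> (!(3*x != -1)))))) && ((!(3*p < k + x)) ==> (((3*p <= acc - 18 && p <= -1) ==> (p != 6*x + 30 ==> (!(6*x != -19)))) && ((!(3*p <= acc - 18 && p <= -1)) ==> (p != 6*x + 30 ==> (!(6*x != -19))))))
Before k := 3*k: (3*p < 3*k + x ==> ((3*k + x >= 14 ==> (!(3*x != -1))) && ((!(3*k + x >= 14)) ==> (3*p != 3*x + 12 ==> (!(3*x != -1)))))) && ((!(3*p < 3*k + x)) ==> (((3*p <= acc - 18 && p <= -1) ==> (p != 6*x + 30 ==> (!(6*x != -19)))) && ((!(3*p <= acc - 18 && p <= -1)) ==> (p != 6*x + 30 ==> (!(6*x != -19))))))
The weakest precondition is (3*p < 3*k + x ==> ((3*k + x >= 14 ==> (!(3*x != -1))) && ((!(3*k + x >= 14)) ==> (3*p != 3*x + 12 ==> (!(3*x != -1)))))) && ((!(3*p < 3*k + x)) ==> (((3*p <= acc - 18 && p <= -1) ==> (p != 6*x + 30 ==> (!(6*x != -19)))) && ((!(3*p <= acc - 18 && p <= -1)) ==> (p != 6*x + 30 ==> (!(6*x != -19)))))).
Check whether (3*p < 3*k + 5 ==> ((!(3*k >= 9)) && ((!(3*k >= 9)) ==> (!(3*p != 27))))) && ((!(3*p < 3*k + 5)) ==> (((3*p <= acc - 18 && p <= -1) ==> (!(p != 60))) && ((!(3*p <= acc - 18 && p <= -1)) ==> (!(p != 60))))) && x == 5 implies it.
Every state satisfying the precondition satisfies the weakest precondition: the implication holds.
Answer: valid


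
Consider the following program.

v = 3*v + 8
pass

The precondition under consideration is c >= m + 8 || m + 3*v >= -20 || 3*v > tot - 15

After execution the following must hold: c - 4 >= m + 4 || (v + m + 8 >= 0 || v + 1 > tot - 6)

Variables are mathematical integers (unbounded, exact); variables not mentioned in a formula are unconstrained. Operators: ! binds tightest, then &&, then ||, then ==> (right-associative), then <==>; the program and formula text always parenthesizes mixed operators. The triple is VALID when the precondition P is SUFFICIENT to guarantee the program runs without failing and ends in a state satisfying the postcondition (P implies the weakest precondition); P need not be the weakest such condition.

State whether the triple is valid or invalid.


Working backward. After the program, the postcondition c - 4 >= m + 4 || (v + m + 8 >= 0 || v + 1 > tot - 6) must hold; in canonical form it is c >= m + 8 || m + v >= -8 || v > tot - 7.
Before skip: c >= m + 8 || m + v >= -8 || v > tot - 7
Before v := 3*v + 8: c >= m + 8 || m + 3*v >= -16 || 3*v > tot - 15
The weakest precondition is c >= m + 8 || m + 3*v >= -16 || 3*v > tot - 15.
Check whether c >= m + 8 || m + 3*v >= -20 || 3*v > tot - 15 implies it.
Countermodel: at the initial state c = -13, m = -20, tot = 15, v = 0, the precondition holds but the weakest precondition fails.
Answer: invalid


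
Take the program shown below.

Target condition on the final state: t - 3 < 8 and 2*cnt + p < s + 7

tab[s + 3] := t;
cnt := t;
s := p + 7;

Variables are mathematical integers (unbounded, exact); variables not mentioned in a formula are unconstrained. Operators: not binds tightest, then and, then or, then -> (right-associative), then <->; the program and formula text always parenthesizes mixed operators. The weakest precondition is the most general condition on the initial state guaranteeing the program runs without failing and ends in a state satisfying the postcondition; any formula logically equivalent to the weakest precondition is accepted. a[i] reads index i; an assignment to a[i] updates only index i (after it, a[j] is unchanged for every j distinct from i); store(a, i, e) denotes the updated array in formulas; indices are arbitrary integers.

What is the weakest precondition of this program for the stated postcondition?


Working backward. After the program, the postcondition t - 3 < 8 and 2*cnt + p < s + 7 must hold; in canonical form it is t < 11 and 2*cnt + p < s + 7.
Before s := p + 7: t < 11 and 2*cnt < 14
Before cnt := t: t < 11 and 2*t < 14
Before tab[s + 3] := t: t < 11 and 2*t < 14
Answer: WP = t < 11 and 2*t < 14


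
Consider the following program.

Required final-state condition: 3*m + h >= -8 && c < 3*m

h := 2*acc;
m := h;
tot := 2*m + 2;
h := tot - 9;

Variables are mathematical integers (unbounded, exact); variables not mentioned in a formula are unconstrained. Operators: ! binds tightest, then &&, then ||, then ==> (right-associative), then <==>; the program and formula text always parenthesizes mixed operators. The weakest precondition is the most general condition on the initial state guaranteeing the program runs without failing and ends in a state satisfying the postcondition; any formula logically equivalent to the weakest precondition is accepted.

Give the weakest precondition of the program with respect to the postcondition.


Working backward. After the program, the postcondition 3*m + h >= -8 && c < 3*m must hold; in canonical form it is h + 3*m >= -8 && c < 3*m.
Before h := tot - 9: 3*m + tot >= 1 && c < 3*m
Before tot := 2*m + 2: 5*m >= -1 && c < 3*m
Before m := h: 5*h >= -1 && c < 3*h
Before h := 2*acc: 10*acc >= -1 && c < 6*acc
Answer: WP = 10*acc >= -1 && c < 6*acc


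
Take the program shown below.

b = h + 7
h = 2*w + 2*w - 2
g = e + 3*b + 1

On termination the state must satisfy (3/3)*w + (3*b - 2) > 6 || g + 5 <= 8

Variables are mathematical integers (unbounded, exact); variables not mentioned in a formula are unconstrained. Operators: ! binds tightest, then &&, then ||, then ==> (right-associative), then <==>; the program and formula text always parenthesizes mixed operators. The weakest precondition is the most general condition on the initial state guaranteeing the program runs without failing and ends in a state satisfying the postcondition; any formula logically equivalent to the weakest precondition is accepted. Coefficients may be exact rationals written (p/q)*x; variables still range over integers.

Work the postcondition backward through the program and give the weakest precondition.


Working backward. After the program, the postcondition (3/3)*w + (3*b - 2) > 6 || g + 5 <= 8 must hold; in canonical form it is 3*b + w > 8 || g <= 3.
Before g := e + 3*b + 1: 3*b + w > 8 || 3*b + e <= 2
Before h := 2*w + 2*w - 2: 3*b + w > 8 || 3*b + e <= 2
Before b := h + 7: 3*h + w > -13 || e + 3*h <= -19
Answer: WP = 3*h + w > -13 || e + 3*h <= -19


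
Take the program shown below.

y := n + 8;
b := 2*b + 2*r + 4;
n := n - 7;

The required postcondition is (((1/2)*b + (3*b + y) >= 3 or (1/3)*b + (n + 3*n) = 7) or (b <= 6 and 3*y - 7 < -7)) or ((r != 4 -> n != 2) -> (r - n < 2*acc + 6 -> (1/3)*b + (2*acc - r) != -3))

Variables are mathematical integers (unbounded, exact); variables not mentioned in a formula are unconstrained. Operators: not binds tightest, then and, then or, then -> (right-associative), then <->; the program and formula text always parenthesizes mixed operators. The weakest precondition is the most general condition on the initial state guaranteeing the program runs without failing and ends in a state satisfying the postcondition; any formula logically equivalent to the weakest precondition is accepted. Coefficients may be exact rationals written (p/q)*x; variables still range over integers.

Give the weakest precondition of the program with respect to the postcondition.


Working backward. After the program, the postcondition (((1/2)*b + (3*b + y) >= 3 or (1/3)*b + (n + 3*n) = 7) or (b <= 6 and 3*y - 7 < -7)) or ((r != 4 -> n != 2) -> (r - n < 2*acc + 6 -> (1/3)*b + (2*acc - r) != -3)) must hold; in canonical form it is (7/2)*b + y >= 3 or (1/3)*b + 4*n = 7 or (b <= 6 and 3*y < 0) or ((r != 4 -> n != 2) -> (r < 2*acc + n + 6 -> 2*acc + (1/3)*b != r - 3)).
Before n := n - 7: (7/2)*b + y >= 3 or (1/3)*b + 4*n = 35 or (b <= 6 and 3*y < 0) or ((r != 4 -> n != 9) -> (r < 2*acc + n - 1 -> 2*acc + (1/3)*b != r - 3))
Before b := 2*b + 2*r + 4: 7*b + 7*r + y >= -11 or (2/3)*b + 4*n + (2/3)*r = 101/3 or (2*b + 2*r <= 2 and 3*y < 0) or ((r != 4 -> n != 9) -> (r < 2*acc + n - 1 -> 2*acc + (2/3)*b != (1/3)*r - 13/3))
Before y := n + 8: 7*b + n + 7*r >= -19 or (2/3)*b + 4*n + (2/3)*r = 101/3 or (2*b + 2*r <= 2 and 3*n < -24) or ((r != 4 -> n != 9) -> (r < 2*acc + n - 1 -> 2*acc + (2/3)*b != (1/3)*r - 13/3))
Answer: WP = 7*b + n + 7*r >= -19 or (2/3)*b + 4*n + (2/3)*r = 101/3 or (2*b + 2*r <= 2 and 3*n < -24) or ((r != 4 -> n != 9) -> (r < 2*acc + n - 1 -> 2*acc + (2/3)*b != (1/3)*r - 13/3))


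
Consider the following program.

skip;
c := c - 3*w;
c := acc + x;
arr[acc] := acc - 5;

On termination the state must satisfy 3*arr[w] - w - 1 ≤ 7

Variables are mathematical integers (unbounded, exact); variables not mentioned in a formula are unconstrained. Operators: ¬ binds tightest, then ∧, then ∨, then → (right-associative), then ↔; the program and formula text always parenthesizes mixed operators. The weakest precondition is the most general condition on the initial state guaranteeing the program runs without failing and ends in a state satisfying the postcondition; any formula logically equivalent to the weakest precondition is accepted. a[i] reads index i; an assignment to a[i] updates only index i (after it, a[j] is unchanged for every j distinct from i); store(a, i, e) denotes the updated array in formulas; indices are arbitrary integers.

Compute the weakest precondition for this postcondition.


Working backward. After the program, the postcondition 3*arr[w] - w - 1 ≤ 7 must hold; in canonical form it is 3*arr[w] ≤ w + 8.
Before arr[acc] := acc - 5: 3*store(arr, acc, acc - 5)[w] ≤ w + 8
Before c := acc + x: 3*store(arr, acc, acc - 5)[w] ≤ w + 8
Before c := c - 3*w: 3*store(arr, acc, acc - 5)[w] ≤ w + 8
Before skip: 3*store(arr, acc, acc - 5)[w] ≤ w + 8
Answer: WP = 3*store(arr, acc, acc - 5)[w] ≤ w + 8


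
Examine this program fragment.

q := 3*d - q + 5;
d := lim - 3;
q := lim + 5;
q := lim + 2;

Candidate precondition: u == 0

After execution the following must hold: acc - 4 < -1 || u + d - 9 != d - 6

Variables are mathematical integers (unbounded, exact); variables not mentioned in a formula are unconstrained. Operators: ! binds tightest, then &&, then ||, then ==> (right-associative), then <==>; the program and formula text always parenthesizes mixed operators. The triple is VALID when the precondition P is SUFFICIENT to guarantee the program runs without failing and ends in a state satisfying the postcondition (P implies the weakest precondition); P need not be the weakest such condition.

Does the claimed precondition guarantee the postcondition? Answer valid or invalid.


Working backward. After the program, the postcondition acc - 4 < -1 || u + d - 9 != d - 6 must hold; in canonical form it is acc < 3 || u != 3.
Before q := lim + 2: acc < 3 || u != 3
Before q := lim + 5: acc < 3 || u != 3
Before d := lim - 3: acc < 3 || u != 3
Before q := 3*d - q + 5: acc < 3 || u != 3
The weakest precondition is acc < 3 || u != 3.
Check whether u == 0 implies it.
Every state satisfying the precondition satisfies the weakest precondition: the implication holds.
Answer: valid


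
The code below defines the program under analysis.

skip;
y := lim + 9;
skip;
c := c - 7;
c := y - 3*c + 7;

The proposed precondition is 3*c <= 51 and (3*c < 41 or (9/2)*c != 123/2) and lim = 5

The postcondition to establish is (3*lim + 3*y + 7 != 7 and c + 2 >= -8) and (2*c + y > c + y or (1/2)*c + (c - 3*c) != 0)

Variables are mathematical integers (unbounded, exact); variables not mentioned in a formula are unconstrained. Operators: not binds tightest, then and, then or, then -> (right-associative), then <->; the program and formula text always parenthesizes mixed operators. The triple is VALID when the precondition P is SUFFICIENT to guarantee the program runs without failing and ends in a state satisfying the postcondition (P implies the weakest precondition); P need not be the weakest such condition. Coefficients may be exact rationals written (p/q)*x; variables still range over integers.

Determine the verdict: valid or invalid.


Working backward. After the program, the postcondition (3*lim + 3*y + 7 != 7 and c + 2 >= -8) and (2*c + y > c + y or (1/2)*c + (c - 3*c) != 0) must hold; in canonical form it is 3*lim + 3*y != 0 and c >= -10 and (c > 0 or (3/2)*c != 0).
Before c := y - 3*c + 7: 3*lim + 3*y != 0 and y >= 3*c - 17 and (y > 3*c - 7 or (3/2)*y != (9/2)*c - 21/2)
Before c := c - 7: 3*lim + 3*y != 0 and y >= 3*c - 38 and (y > 3*c - 28 or (3/2)*y != (9/2)*c - 42)
Before skip: 3*lim + 3*y != 0 and y >= 3*c - 38 and (y > 3*c - 28 or (3/2)*y != (9/2)*c - 42)
Before y := lim + 9: 6*lim != -27 and lim >= 3*c - 47 and (lim > 3*c - 37 or (3/2)*lim != (9/2)*c - 111/2)
Before skip: 6*lim != -27 and lim >= 3*c - 47 and (lim > 3*c - 37 or (3/2)*lim != (9/2)*c - 111/2)
The weakest precondition is 6*lim != -27 and lim >= 3*c - 47 and (lim > 3*c - 37 or (3/2)*lim != (9/2)*c - 111/2).
Check whether 3*c <= 51 and (3*c < 41 or (9/2)*c != 123/2) and lim = 5 implies it.
Countermodel: at the initial state c = 14, lim = 5, the precondition holds but the weakest precondition fails.
Answer: invalid


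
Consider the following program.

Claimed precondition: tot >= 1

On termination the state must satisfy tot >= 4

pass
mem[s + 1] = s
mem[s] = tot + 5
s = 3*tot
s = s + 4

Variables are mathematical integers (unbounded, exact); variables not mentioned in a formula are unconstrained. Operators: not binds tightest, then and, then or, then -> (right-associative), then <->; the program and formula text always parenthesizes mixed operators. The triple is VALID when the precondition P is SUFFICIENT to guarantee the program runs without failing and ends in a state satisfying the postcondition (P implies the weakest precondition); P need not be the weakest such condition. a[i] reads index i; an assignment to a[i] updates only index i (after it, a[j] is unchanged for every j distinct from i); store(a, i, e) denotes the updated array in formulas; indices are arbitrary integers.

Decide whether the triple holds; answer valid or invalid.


Working backward. After the program, tot >= 4 must hold.
Before s := s + 4: tot >= 4
Before s := 3*tot: tot >= 4
Before mem[s] := tot + 5: tot >= 4
Before mem[s + 1] := s: tot >= 4
Before skip: tot >= 4
The weakest precondition is tot >= 4.
Check whether tot >= 1 implies it.
Countermodel: at the initial state tot = 1, the precondition holds but the weakest precondition fails.
Answer: invalid


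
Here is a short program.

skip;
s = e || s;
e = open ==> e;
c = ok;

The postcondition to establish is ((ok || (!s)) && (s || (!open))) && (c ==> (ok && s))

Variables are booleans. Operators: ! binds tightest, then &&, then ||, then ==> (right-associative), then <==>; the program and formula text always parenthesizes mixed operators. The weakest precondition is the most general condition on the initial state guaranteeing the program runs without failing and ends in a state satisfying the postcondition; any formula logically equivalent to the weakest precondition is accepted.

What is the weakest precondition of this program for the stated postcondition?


Working backward. After the program, the postcondition ((ok || (!s)) && (s || (!open))) && (c ==> (ok && s)) must hold; in canonical form it is (ok || (!s)) && (s || (!open)) && (c ==> (ok && s)).
Before c := ok: (ok || (!s)) && (s || (!open)) && (ok ==> (ok && s))
Before e := open ==> e: (ok || (!s)) && (s || (!open)) && (ok ==> (ok && s))
Before s := e || s: (ok || (!(e || s))) && (e || s || (!open)) && (ok ==> (ok && (e || s)))
Before skip: (ok || (!(e || s))) && (e || s || (!open)) && (ok ==> (ok && (e || s)))
Answer: WP = (ok || (!(e || s))) && (e || s || (!open)) && (ok ==> (ok && (e || s)))


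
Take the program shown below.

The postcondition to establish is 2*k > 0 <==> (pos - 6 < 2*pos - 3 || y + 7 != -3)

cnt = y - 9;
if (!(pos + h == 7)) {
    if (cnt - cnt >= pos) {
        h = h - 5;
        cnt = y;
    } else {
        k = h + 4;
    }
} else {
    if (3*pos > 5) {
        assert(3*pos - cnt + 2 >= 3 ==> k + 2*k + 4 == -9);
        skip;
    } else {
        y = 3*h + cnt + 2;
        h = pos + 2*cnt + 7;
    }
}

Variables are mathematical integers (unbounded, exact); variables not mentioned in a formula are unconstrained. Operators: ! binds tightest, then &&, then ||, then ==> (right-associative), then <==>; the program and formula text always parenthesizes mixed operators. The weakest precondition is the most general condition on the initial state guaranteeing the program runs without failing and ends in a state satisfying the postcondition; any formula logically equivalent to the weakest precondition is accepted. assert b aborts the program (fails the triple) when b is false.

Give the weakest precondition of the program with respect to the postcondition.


Working backward. After the program, the postcondition 2*k > 0 <==> (pos - 6 < 2*pos - 3 || y + 7 != -3) must hold; in canonical form it is 2*k > 0 <==> (pos > -3 || y != -10).
Then branch requires (pos <= 0 ==> (2*k > 0 <==> (pos > -3 || y != -10))) && ((!(pos <= 0)) ==> (2*h > -8 <==> (pos > -3 || y != -10))); else branch requires (3*pos > 5 ==> ((3*pos >= cnt + 1 ==> 3*k == -13) && (2*k > 0 <==> (pos > -3 || y != -10)))) && ((!(3*pos > 5)) ==> (2*k > 0 <==> (pos > -3 || cnt + 3*h != -12))).
Before the if: ((!(h + pos == 7)) ==> ((pos <= 0 ==> (2*k > 0 <==> (pos > -3 || y != -10))) && ((!(pos <= 0)) ==> (2*h > -8 <==> (pos > -3 || y != -10))))) && (h + pos == 7 ==> ((3*pos > 5 ==> ((3*pos >= cnt + 1 ==> 3*k == -13) && (2*k > 0 <==> (pos > -3 || y != -10)))) && ((!(3*pos > 5)) ==> (2*k > 0 <==> (pos > -3 || cnt + 3*h != -12)))))
Before cnt := y - 9: ((!(h + pos == 7)) ==> ((pos <= 0 ==> (2*k > 0 <==> (pos > -3 || y != -10))) && ((!(pos <= 0)) ==> (2*h > -8 <==> (pos > -3 || y != -10))))) && (h + pos == 7 ==> ((3*pos > 5 ==> ((3*pos >= y - 8 ==> 3*k == -13) && (2*k > 0 <==> (pos > -3 || y != -10)))) && ((!(3*pos > 5)) ==> (2*k > 0 <==> (pos > -3 || 3*h + y != -3)))))
Answer: WP = ((!(h + pos == 7)) ==> ((pos <= 0 ==> (2*k > 0 <==> (pos > -3 || y != -10))) && ((!(pos <= 0)) ==> (2*h > -8 <==> (pos > -3 || y != -10))))) && (h + pos == 7 ==> ((3*pos > 5 ==> ((3*pos >= y - 8 ==> 3*k == -13) && (2*k > 0 <==> (pos > -3 || y != -10)))) && ((!(3*pos > 5)) ==> (2*k > 0 <==> (pos > -3 || 3*h + y != -3)))))


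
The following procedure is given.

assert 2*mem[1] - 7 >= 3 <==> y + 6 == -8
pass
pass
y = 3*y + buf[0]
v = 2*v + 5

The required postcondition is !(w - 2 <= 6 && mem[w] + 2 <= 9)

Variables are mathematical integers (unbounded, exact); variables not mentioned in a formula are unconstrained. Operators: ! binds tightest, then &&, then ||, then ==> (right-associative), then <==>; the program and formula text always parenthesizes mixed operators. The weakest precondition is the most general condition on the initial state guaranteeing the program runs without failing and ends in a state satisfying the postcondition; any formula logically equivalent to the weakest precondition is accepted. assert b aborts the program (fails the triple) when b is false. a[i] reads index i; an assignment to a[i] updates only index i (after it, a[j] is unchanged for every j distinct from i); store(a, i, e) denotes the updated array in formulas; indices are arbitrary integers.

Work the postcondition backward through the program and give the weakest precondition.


Working backward. After the program, the postcondition !(w - 2 <= 6 && mem[w] + 2 <= 9) must hold; in canonical form it is !(w <= 8 && mem[w] <= 7).
Before v := 2*v + 5: !(w <= 8 && mem[w] <= 7)
Before y := 3*y + buf[0]: !(w <= 8 && mem[w] <= 7)
Before skip: !(w <= 8 && mem[w] <= 7)
Before skip: !(w <= 8 && mem[w] <= 7)
Before assert 2*mem[1] - 7 >= 3 <==> y + 6 == -8: (2*mem[1] >= 10 <==> y == -14) && (!(w <= 8 && mem[w] <= 7))
Answer: WP = (2*mem[1] >= 10 <==> y == -14) && (!(w <= 8 && mem[w] <= 7))


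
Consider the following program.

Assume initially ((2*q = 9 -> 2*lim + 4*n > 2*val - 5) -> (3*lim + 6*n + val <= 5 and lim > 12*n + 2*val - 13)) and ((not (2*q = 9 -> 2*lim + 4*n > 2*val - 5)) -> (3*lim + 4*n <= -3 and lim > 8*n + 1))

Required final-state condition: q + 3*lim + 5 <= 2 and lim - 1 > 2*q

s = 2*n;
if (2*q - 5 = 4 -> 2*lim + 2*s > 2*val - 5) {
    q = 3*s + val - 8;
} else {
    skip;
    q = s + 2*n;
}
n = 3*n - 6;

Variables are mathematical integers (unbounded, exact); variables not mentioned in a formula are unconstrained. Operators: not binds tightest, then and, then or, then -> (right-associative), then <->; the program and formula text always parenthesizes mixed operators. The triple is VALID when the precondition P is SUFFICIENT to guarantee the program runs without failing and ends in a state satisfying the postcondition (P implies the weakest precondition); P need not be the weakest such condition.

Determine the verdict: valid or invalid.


Working backward. After the program, the postcondition q + 3*lim + 5 <= 2 and lim - 1 > 2*q must hold; in canonical form it is 3*lim + q <= -3 and lim > 2*q + 1.
Before n := 3*n - 6: 3*lim + q <= -3 and lim > 2*q + 1
Then branch requires 3*lim + 3*s + val <= 5 and lim > 6*s + 2*val - 15; else branch requires 3*lim + 2*n + s <= -3 and lim > 4*n + 2*s + 1.
Before the if: ((2*q = 9 -> 2*lim + 2*s > 2*val - 5) -> (3*lim + 3*s + val <= 5 and lim > 6*s + 2*val - 15)) and ((not (2*q = 9 -> 2*lim + 2*s > 2*val - 5)) -> (3*lim + 2*n + s <= -3 and lim > 4*n + 2*s + 1))
Before s := 2*n: ((2*q = 9 -> 2*lim + 4*n > 2*val - 5) -> (3*lim + 6*n + val <= 5 and lim > 12*n + 2*val - 15)) and ((not (2*q = 9 -> 2*lim + 4*n > 2*val - 5)) -> (3*lim + 4*n <= -3 and lim > 8*n + 1))
The weakest precondition is ((2*q = 9 -> 2*lim + 4*n > 2*val - 5) -> (3*lim + 6*n + val <= 5 and lim > 12*n + 2*val - 15)) and ((not (2*q = 9 -> 2*lim + 4*n > 2*val - 5)) -> (3*lim + 4*n <= -3 and lim > 8*n + 1)).
Check whether ((2*q = 9 -> 2*lim + 4*n > 2*val - 5) -> (3*lim + 6*n + val <= 5 and lim > 12*n + 2*val - 13)) and ((not (2*q = 9 -> 2*lim + 4*n > 2*val - 5)) -> (3*lim + 4*n <= -3 and lim > 8*n + 1)) implies it.
Every state satisfying the precondition satisfies the weakest precondition: the implication holds.
Answer: valid


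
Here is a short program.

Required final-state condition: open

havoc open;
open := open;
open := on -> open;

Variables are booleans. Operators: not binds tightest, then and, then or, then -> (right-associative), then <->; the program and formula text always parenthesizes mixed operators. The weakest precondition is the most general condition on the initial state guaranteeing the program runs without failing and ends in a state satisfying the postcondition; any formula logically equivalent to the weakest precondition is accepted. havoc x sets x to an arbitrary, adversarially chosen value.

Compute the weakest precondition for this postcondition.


Working backward. After the program, open must hold.
Before open := on -> open: on -> open
Before open := open: on -> open
Before havoc open: not on
Answer: WP = not on


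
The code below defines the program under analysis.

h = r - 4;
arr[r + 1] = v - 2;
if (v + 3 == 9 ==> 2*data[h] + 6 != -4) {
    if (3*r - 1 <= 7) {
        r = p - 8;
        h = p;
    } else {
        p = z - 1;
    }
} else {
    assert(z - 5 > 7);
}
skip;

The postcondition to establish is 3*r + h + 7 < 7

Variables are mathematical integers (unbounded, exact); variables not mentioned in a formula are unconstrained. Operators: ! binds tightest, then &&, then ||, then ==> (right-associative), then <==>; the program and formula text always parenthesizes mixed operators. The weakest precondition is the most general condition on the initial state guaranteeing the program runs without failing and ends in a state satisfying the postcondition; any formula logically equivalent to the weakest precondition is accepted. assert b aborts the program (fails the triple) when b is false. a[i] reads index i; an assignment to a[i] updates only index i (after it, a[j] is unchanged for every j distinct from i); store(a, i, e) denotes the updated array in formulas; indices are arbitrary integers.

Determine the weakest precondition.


Working backward. After the program, the postcondition 3*r + h + 7 < 7 must hold; in canonical form it is h + 3*r < 0.
Before skip: h + 3*r < 0
Then branch requires (3*r <= 8 ==> 4*p < 24) && ((!(3*r <= 8)) ==> h + 3*r < 0); else branch requires z > 12 && h + 3*r < 0.
Before the if: ((v == 6 ==> 2*data[h] != -10) ==> ((3*r <= 8 ==> 4*p < 24) && ((!(3*r <= 8)) ==> h + 3*r < 0))) && ((!(v == 6 ==> 2*data[h] != -10)) ==> (z > 12 && h + 3*r < 0))
Before arr[r + 1] := v - 2: ((v == 6 ==> 2*data[h] != -10) ==> ((3*r <= 8 ==> 4*p < 24) && ((!(3*r <= 8)) ==> h + 3*r < 0))) && ((!(v == 6 ==> 2*data[h] != -10)) ==> (z > 12 && h + 3*r < 0))
Before h := r - 4: ((v == 6 ==> 2*data[r - 4] != -10) ==> ((3*r <= 8 ==> 4*p < 24) && ((!(3*r <= 8)) ==> 4*r < 4))) && ((!(v == 6 ==> 2*data[r - 4] != -10)) ==> (z > 12 && 4*r < 4))
Answer: WP = ((v == 6 ==> 2*data[r - 4] != -10) ==> ((3*r <= 8 ==> 4*p < 24) && ((!(3*r <= 8)) ==> 4*r < 4))) && ((!(v == 6 ==> 2*data[r - 4] != -10)) ==> (z > 12 && 4*r < 4))


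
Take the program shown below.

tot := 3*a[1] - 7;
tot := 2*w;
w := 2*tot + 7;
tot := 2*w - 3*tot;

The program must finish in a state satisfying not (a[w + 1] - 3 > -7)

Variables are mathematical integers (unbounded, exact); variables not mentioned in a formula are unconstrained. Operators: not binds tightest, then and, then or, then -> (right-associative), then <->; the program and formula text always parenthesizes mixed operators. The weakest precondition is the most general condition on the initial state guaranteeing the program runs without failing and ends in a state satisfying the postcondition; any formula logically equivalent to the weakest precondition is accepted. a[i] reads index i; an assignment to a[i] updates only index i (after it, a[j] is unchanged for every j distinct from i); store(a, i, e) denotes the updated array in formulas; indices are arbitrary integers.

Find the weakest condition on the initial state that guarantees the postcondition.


Working backward. After the program, the postcondition not (a[w + 1] - 3 > -7) must hold; in canonical form it is not (a[w + 1] > -4).
Before tot := 2*w - 3*tot: not (a[w + 1] > -4)
Before w := 2*tot + 7: not (a[2*tot + 8] > -4)
Before tot := 2*w: not (a[4*w + 8] > -4)
Before tot := 3*a[1] - 7: not (a[4*w + 8] > -4)
Answer: WP = not (a[4*w + 8] > -4)


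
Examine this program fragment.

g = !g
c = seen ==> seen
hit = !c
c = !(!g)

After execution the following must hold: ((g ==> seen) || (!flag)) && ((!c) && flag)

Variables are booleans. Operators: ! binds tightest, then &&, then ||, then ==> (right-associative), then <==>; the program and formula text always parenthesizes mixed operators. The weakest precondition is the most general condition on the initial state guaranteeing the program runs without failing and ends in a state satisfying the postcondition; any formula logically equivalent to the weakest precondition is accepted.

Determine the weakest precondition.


Working backward. After the program, the postcondition ((g ==> seen) || (!flag)) && ((!c) && flag) must hold; in canonical form it is ((g ==> seen) || (!flag)) && (!c) && flag.
Before c := !(!g): ((g ==> seen) || (!flag)) && (!g) && flag
Before hit := !c: ((g ==> seen) || (!flag)) && (!g) && flag
Before c := seen ==> seen: ((g ==> seen) || (!flag)) && (!g) && flag
Before g := !g: (((!g) ==> seen) || (!flag)) && g && flag
Answer: WP = (((!g) ==> seen) || (!flag)) && g && flag


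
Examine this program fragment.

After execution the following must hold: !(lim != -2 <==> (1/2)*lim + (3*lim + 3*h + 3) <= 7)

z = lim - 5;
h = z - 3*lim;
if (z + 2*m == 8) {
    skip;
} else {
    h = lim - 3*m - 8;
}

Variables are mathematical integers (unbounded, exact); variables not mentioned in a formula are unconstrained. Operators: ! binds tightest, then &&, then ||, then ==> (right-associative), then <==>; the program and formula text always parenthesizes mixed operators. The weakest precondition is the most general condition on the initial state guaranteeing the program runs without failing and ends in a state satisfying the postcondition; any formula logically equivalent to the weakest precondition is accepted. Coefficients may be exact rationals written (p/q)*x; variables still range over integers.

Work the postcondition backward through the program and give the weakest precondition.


Working backward. After the program, the postcondition !(lim != -2 <==> (1/2)*lim + (3*lim + 3*h + 3) <= 7) must hold; in canonical form it is !(lim != -2 <==> 3*h + (7/2)*lim <= 4).
Then branch requires !(lim != -2 <==> 3*h + (7/2)*lim <= 4); else branch requires !(lim != -2 <==> (13/2)*lim <= 9*m + 28).
Before the if: (2*m + z == 8 ==> (!(lim != -2 <==> 3*h + (7/2)*lim <= 4))) && ((!(2*m + z == 8)) ==> (!(lim != -2 <==> (13/2)*lim <= 9*m + 28)))
Before h := z - 3*lim: (2*m + z == 8 ==> (!(lim != -2 <==> 3*z <= (11/2)*lim + 4))) && ((!(2*m + z == 8)) ==> (!(lim != -2 <==> (13/2)*lim <= 9*m + 28)))
Before z := lim - 5: (lim + 2*m == 13 ==> (!(lim != -2 <==> (5/2)*lim >= -19))) && ((!(lim + 2*m == 13)) ==> (!(lim != -2 <==> (13/2)*lim <= 9*m + 28)))
Answer: WP = (lim + 2*m == 13 ==> (!(lim != -2 <==> (5/2)*lim >= -19))) && ((!(lim + 2*m == 13)) ==> (!(lim != -2 <==> (13/2)*lim <= 9*m + 28)))
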